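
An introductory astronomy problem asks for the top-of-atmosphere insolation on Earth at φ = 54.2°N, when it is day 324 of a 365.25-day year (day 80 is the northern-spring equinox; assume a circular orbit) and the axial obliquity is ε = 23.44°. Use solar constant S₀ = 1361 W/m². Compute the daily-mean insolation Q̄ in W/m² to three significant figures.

Solar longitude: λ_s = 360° × (324 − 80)/365.25 = 240.493°.
sin δ = sin 23.44° × sin 240.493° = -0.34619, so δ = -20.255°.
cos H₀ = −tan(+54.2°) tan(-20.255°) = 0.5116, H₀ = 1.0337 rad.
Bracket: H₀ sin φ sin δ + cos φ cos δ sin H₀ = 1.0337×0.81106×-0.34619 + 0.58496×0.93816×0.85920 = -0.290243 + 0.471517 = 0.181274.
Q̄ = (S₀/π) × [bracket] = (1361/π) × 0.181274 = 78.53 W/m².

Q̄ ≈ 78.5 W/m²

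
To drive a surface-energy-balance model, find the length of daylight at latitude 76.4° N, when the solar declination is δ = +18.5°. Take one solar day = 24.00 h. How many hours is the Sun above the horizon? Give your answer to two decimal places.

24.00 h

Sunrise equation: cos h₀ = −tan ϕ · tan δ = -1.3831 ≤ −1, so the Sun never sets (polar day) and h₀ = π.
Daylight = 2h₀/(2π) × 24.00 h = (3.1416/π) × 24.00 = 24.00 h.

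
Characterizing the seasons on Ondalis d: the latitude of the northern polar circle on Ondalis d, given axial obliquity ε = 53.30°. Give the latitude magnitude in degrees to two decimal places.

The polar circle is the lowest latitude that experiences at least one full rotation of continuous daylight at the northern-summer solstice; it lies at |φ| = 90° − ε = 90° − 53.30° = 36.70°.

36.70°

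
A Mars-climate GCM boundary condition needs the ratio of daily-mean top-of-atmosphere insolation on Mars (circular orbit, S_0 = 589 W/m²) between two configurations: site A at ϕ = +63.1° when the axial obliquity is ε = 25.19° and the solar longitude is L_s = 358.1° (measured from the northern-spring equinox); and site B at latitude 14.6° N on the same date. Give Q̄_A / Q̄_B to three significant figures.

— Configuration A (ϕ=+63.1°):
Solar declination: sin δ = sin ε · sin L_s = sin 25.19° × sin 358.1° = -0.01411, so δ = -0.809°.
cos h₀ = −tan(+63.1°) tan(-0.809°) = 0.0278, h₀ = 1.5430 rad.
Bracket: h₀ sin ϕ sin δ + cos ϕ cos δ sin h₀ = 1.5430×0.89180×-0.01411 + 0.45243×0.99990×0.99961 = -0.019416 + 0.452208 = 0.432792.
Q̄ = (S_0/π) × [bracket] = (589/π) × 0.432792 = 81.142 W/m².
— Configuration B (ϕ=+14.6°):
cos h₀ = −tan(+14.6°) tan(-0.809°) = 0.0037, h₀ = 1.5671 rad.
Bracket: h₀ sin ϕ sin δ + cos ϕ cos δ sin h₀ = 1.5671×0.25207×-0.01411 + 0.96771×0.99990×0.99999 = -0.005574 + 0.967604 = 0.962030.
Q̄ = (S_0/π) × [bracket] = (589/π) × 0.962030 = 180.37 W/m².
Ratio Q̄_A / Q̄_B = 81.142 / 180.37 = 0.4499.

Q̄_A / Q̄_B ≈ 0.450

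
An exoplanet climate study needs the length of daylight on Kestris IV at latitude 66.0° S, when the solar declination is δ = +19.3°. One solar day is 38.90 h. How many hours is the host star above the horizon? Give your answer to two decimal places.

8.24 h

cos H₀ = −tan φ · tan δ = −tan(-66.0°) × tan(+19.300°) = 0.7866, so H₀ = 0.6656 rad = 38.14°.
Daylight = 2H₀/(2π) × 38.90 h = (0.6656/π) × 38.90 = 8.24 h.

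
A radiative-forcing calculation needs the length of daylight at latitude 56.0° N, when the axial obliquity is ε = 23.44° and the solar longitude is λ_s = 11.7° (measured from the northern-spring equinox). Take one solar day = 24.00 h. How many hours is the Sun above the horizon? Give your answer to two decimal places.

12.92 h

Solar declination: sin δ = sin ε · sin λ_s = sin 23.44° × sin 11.7° = 0.08067, so δ = +4.627°.
cos H₀ = −tan φ · tan δ = −tan(+56.0°) × tan(+4.627°) = -0.1200, so H₀ = 1.6911 rad = 96.89°.
Daylight = 2H₀/(2π) × 24.00 h = (1.6911/π) × 24.00 = 12.92 h.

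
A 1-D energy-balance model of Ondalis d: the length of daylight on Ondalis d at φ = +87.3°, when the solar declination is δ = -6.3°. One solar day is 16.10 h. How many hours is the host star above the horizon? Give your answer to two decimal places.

0.00 h

cos H₀ = −tan φ · tan δ = 2.3410 ≥ 1, so the host star never rises (polar night) and H₀ = 0.
Daylight = 2H₀/(2π) × 16.10 h = (0.0000/π) × 16.10 = 0.00 h.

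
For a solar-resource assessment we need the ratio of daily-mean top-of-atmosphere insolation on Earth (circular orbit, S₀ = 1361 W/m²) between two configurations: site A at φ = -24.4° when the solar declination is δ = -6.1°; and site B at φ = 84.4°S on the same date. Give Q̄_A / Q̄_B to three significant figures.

— Configuration A (φ=-24.4°):
cos H₀ = −tan(-24.4°) tan(-6.100°) = -0.0485, H₀ = 1.6193 rad.
Bracket: H₀ sin φ sin δ + cos φ cos δ sin H₀ = 1.6193×-0.41310×-0.10626 + 0.91068×0.99434×0.99882 = 0.071081 + 0.904457 = 0.975538.
Q̄ = (S₀/π) × [bracket] = (1361/π) × 0.975538 = 422.62 W/m².
— Configuration B (φ=-84.4°):
cos H₀ = −tan(-84.4°) tan(-6.100°) = -1.0899 ≤ −1 ⇒ polar day, H₀ = π.
Bracket: H₀ sin φ sin δ + cos φ cos δ sin H₀ = 3.1416×-0.99523×-0.10626 + 0.09758×0.99434×0.00000 = 0.332234 + 0.000000 = 0.332234.
Q̄ = (S₀/π) × [bracket] = (1361/π) × 0.332234 = 143.93 W/m².
Ratio Q̄_A / Q̄_B = 422.62 / 143.93 = 2.936.

Q̄_A / Q̄_B ≈ 2.94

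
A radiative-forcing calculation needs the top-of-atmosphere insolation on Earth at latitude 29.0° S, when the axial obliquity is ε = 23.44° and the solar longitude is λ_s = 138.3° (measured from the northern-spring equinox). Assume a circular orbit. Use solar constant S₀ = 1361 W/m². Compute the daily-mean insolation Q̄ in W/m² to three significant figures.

Solar declination: sin δ = sin ε · sin λ_s = sin 23.44° × sin 138.3° = 0.26462, so δ = +15.344°.
cos H₀ = −tan(-29.0°) tan(+15.344°) = 0.1521, H₀ = 1.4181 rad.
Bracket: H₀ sin φ sin δ + cos φ cos δ sin H₀ = 1.4181×-0.48481×0.26462 + 0.87462×0.96435×0.98836 = -0.181929 + 0.833622 = 0.651693.
Q̄ = (S₀/π) × [bracket] = (1361/π) × 0.651693 = 282.3 W/m².

Q̄ ≈ 282 W/m²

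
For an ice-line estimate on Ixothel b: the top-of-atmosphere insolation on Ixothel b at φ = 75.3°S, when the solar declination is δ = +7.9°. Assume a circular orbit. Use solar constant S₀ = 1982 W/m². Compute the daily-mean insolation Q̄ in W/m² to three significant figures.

Q̄ ≈ 49.6 W/m²

cos H₀ = −tan(-75.3°) tan(+7.900°) = 0.5289, H₀ = 1.0135 rad.
Bracket: H₀ sin φ sin δ + cos φ cos δ sin H₀ = 1.0135×-0.96727×0.13744 + 0.25376×0.99051×0.84867 = -0.134736 + 0.213315 = 0.078579.
Q̄ = (S₀/π) × [bracket] = (1982/π) × 0.078579 = 49.57 W/m².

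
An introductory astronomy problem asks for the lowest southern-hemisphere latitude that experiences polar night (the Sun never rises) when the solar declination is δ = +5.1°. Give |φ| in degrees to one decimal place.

Polar night requires cos H₀ = −tan φ tan δ ≥ 1, i.e. tan φ tan δ ≤ −1.
The boundary is |tan φ| · |tan δ| = 1, so |φ| = 90° − |δ| = 90° − 5.1° = 84.9° in the southern hemisphere.

|φ| = 84.9°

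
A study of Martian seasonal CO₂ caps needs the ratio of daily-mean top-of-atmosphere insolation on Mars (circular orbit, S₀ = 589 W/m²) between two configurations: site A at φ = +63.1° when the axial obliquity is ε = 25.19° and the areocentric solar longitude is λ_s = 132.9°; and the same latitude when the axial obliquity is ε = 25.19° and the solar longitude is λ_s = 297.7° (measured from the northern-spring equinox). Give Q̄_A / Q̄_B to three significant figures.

Q̄_A / Q̄_B ≈ 27.3

— Configuration A (φ=+63.1°):
sin δ = sin 25.19° × sin 132.9° = 0.31179, so δ = +18.167°.
cos H₀ = −tan(+63.1°) tan(+18.167°) = -0.6468, H₀ = 2.2742 rad.
Bracket: H₀ sin φ sin δ + cos φ cos δ sin H₀ = 2.2742×0.89180×0.31179 + 0.45243×0.95015×0.76266 = 0.632351 + 0.327850 = 0.960201.
Q̄ = (S₀/π) × [bracket] = (589/π) × 0.960201 = 180.02 W/m².
— Configuration B (φ=+63.1°):
Solar declination: sin δ = sin ε · sin λ_s = sin 25.19° × sin 297.7° = -0.37684, so δ = -22.138°.
cos H₀ = −tan(+63.1°) tan(-22.138°) = 0.8019, H₀ = 0.6403 rad.
Bracket: H₀ sin φ sin δ + cos φ cos δ sin H₀ = 0.6403×0.89180×-0.37684 + 0.45243×0.92628×0.59744 = -0.215183 + 0.250373 = 0.035190.
Q̄ = (S₀/π) × [bracket] = (589/π) × 0.035190 = 6.5976 W/m².
Ratio Q̄_A / Q̄_B = 180.02 / 6.5976 = 27.29.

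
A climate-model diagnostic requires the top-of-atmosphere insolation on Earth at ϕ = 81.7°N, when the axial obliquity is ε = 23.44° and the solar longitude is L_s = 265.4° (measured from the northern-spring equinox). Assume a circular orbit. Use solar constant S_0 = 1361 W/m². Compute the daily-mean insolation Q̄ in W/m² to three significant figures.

Q̄ ≈ 0.00 W/m²

Solar declination: sin δ = sin ε · sin L_s = sin 23.44° × sin 265.4° = -0.39651, so δ = -23.360°.
cos h₀ = −tan(+81.7°) tan(-23.360°) = 2.9606 ≥ 1 ⇒ polar night, h₀ = 0 and Q̄ = 0.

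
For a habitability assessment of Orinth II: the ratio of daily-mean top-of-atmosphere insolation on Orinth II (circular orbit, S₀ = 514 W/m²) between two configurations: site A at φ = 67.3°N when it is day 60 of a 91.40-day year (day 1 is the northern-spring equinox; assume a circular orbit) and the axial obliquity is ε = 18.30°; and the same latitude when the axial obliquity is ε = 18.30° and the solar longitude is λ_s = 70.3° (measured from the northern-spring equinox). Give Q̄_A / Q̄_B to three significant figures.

— Configuration A (φ=+67.3°):
Solar longitude: λ_s = 360° × (60 − 1)/91.40 = 232.385°.
sin δ = sin 18.30° × sin 232.385° = -0.24872, so δ = -14.402°.
cos H₀ = −tan(+67.3°) tan(-14.402°) = 0.6139, H₀ = 0.9098 rad.
Bracket: H₀ sin φ sin δ + cos φ cos δ sin H₀ = 0.9098×0.92254×-0.24872 + 0.38591×0.96857×0.78940 = -0.208757 + 0.295063 = 0.086306.
Q̄ = (S₀/π) × [bracket] = (514/π) × 0.086306 = 14.121 W/m².
— Configuration B (φ=+67.3°):
Solar declination: sin δ = sin ε · sin λ_s = sin 18.30° × sin 70.3° = 0.29561, so δ = +17.194°.
cos H₀ = −tan(+67.3°) tan(+17.194°) = -0.7398, H₀ = 2.4035 rad.
Bracket: H₀ sin φ sin δ + cos φ cos δ sin H₀ = 2.4035×0.92254×0.29561 + 0.38591×0.95531×0.67288 = 0.655463 + 0.248066 = 0.903529.
Q̄ = (S₀/π) × [bracket] = (514/π) × 0.903529 = 147.83 W/m².
Ratio Q̄_A / Q̄_B = 14.121 / 147.83 = 0.09552.

Q̄_A / Q̄_B ≈ 0.0955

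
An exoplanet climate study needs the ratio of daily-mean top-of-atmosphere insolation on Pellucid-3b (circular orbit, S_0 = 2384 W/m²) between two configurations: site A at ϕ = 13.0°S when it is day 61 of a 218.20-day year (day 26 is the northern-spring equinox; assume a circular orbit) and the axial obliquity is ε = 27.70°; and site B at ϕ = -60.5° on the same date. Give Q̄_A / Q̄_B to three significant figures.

Q̄_A / Q̄_B ≈ 14.6

— Configuration A (ϕ=-13.0°):
Solar longitude: L_s = 360° × (61 − 26)/218.20 = 57.745°.
sin δ = sin 27.70° × sin 57.745° = 0.39311, so δ = +23.148°.
cos h₀ = −tan(-13.0°) tan(+23.148°) = 0.0987, h₀ = 1.4719 rad.
Bracket: h₀ sin ϕ sin δ + cos ϕ cos δ sin h₀ = 1.4719×-0.22495×0.39311 + 0.97437×0.91949×0.99512 = -0.130160 + 0.891551 = 0.761391.
Q̄ = (S_0/π) × [bracket] = (2384/π) × 0.761391 = 577.78 W/m².
— Configuration B (ϕ=-60.5°):
cos h₀ = −tan(-60.5°) tan(+23.148°) = 0.7557, h₀ = 0.7141 rad.
Bracket: h₀ sin ϕ sin δ + cos ϕ cos δ sin h₀ = 0.7141×-0.87036×0.39311 + 0.49242×0.91949×0.65497 = -0.244327 + 0.296554 = 0.052227.
Q̄ = (S_0/π) × [bracket] = (2384/π) × 0.052227 = 39.632 W/m².
Ratio Q̄_A / Q̄_B = 577.78 / 39.632 = 14.58.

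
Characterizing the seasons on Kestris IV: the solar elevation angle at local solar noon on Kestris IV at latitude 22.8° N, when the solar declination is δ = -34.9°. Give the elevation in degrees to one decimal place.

At local noon the hour angle is zero, so the zenith angle equals |ϕ − δ| = |+22.8° − (-34.900°)| = 57.700°.
Elevation = 90° − 57.700° = 32.3°.

32.3°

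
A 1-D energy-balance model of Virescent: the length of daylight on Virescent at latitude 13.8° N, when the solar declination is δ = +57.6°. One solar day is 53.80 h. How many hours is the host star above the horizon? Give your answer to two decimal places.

33.71 h

cos H₀ = −tan φ · tan δ = −tan(+13.8°) × tan(+57.600°) = -0.3870, so H₀ = 1.9682 rad = 112.77°.
Daylight = 2H₀/(2π) × 53.80 h = (1.9682/π) × 53.80 = 33.71 h.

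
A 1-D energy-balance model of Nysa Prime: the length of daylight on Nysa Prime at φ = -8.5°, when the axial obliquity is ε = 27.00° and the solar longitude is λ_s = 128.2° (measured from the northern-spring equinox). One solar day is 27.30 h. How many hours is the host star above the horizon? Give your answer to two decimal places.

13.15 h

Solar declination: sin δ = sin ε · sin λ_s = sin 27.00° × sin 128.2° = 0.35677, so δ = +20.902°.
cos H₀ = −tan φ · tan δ = −tan(-8.5°) × tan(+20.902°) = 0.0571, so H₀ = 1.5137 rad = 86.73°.
Daylight = 2H₀/(2π) × 27.30 h = (1.5137/π) × 27.30 = 13.15 h.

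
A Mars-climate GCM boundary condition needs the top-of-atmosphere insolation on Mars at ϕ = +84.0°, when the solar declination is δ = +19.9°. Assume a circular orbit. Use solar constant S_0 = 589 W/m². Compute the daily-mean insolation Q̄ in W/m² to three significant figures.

cos h₀ = −tan(+84.0°) tan(+19.900°) = -3.4442 ≤ −1 ⇒ polar day, h₀ = π.
Bracket: h₀ sin ϕ sin δ + cos ϕ cos δ sin h₀ = 3.1416×0.99452×0.34038 + 0.10453×0.94029×0.00000 = 1.063478 + 0.000000 = 1.063478.
Q̄ = (S_0/π) × [bracket] = (589/π) × 1.063478 = 199.4 W/m².

Q̄ ≈ 199 W/m²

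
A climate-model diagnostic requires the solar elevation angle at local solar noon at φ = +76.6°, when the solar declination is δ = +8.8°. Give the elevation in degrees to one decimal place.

At local noon the hour angle is zero, so the zenith angle equals |φ − δ| = |+76.6° − (+8.800°)| = 67.800°.
Elevation = 90° − 67.800° = 22.2°.

22.2°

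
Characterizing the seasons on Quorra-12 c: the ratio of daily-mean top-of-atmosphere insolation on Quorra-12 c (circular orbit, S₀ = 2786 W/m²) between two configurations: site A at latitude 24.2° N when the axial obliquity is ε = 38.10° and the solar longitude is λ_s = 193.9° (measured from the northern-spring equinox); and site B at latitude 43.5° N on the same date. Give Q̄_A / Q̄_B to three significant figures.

— Configuration A (φ=+24.2°):
Solar declination: sin δ = sin ε · sin λ_s = sin 38.10° × sin 193.9° = -0.14823, so δ = -8.524°.
cos H₀ = −tan(+24.2°) tan(-8.524°) = 0.0674, H₀ = 1.5034 rad.
Bracket: H₀ sin φ sin δ + cos φ cos δ sin H₀ = 1.5034×0.40992×-0.14823 + 0.91212×0.98895×0.99773 = -0.091350 + 0.899993 = 0.808643.
Q̄ = (S₀/π) × [bracket] = (2786/π) × 0.808643 = 717.11 W/m².
— Configuration B (φ=+43.5°):
cos H₀ = −tan(+43.5°) tan(-8.524°) = 0.1422, H₀ = 1.4281 rad.
Bracket: H₀ sin φ sin δ + cos φ cos δ sin H₀ = 1.4281×0.68835×-0.14823 + 0.72537×0.98895×0.98983 = -0.145715 + 0.710059 = 0.564344.
Q̄ = (S₀/π) × [bracket] = (2786/π) × 0.564344 = 500.47 W/m².
Ratio Q̄_A / Q̄_B = 717.11 / 500.47 = 1.433.

Q̄_A / Q̄_B ≈ 1.43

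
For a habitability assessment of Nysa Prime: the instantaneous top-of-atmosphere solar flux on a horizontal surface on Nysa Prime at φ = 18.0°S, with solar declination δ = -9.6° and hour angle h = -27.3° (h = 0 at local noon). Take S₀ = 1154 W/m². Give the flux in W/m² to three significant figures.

1.02e+03 W/m²

cos θ_z = sin φ sin δ + cos φ cos δ cos h = 0.051534 + 0.833290 = 0.884824.
Flux = S₀ · cos θ_z = 1154 × 0.884824 = 1021 W/m².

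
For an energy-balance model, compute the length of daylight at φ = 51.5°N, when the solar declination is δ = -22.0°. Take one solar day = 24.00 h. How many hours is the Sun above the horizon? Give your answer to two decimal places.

cos H₀ = −tan φ · tan δ = −tan(+51.5°) × tan(-22.000°) = 0.5079, so H₀ = 1.0380 rad = 59.47°.
Daylight = 2H₀/(2π) × 24.00 h = (1.0380/π) × 24.00 = 7.93 h.

7.93 h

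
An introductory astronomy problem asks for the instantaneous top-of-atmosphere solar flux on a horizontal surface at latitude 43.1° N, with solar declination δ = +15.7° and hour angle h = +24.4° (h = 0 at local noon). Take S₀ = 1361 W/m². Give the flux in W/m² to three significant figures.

cos θ_z = sin φ sin δ + cos φ cos δ cos h = 0.184894 + 0.640139 = 0.825033.
Flux = S₀ · cos θ_z = 1361 × 0.825033 = 1123 W/m².

1.12e+03 W/m²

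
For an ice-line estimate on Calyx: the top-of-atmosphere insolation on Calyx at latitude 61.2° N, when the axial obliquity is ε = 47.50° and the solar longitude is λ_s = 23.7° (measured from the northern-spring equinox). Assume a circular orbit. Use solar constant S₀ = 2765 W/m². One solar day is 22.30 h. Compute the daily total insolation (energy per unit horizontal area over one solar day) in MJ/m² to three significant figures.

Solar declination: sin δ = sin ε · sin λ_s = sin 47.50° × sin 23.7° = 0.29635, so δ = +17.238°.
cos H₀ = −tan(+61.2°) tan(+17.238°) = -0.5644, H₀ = 2.1705 rad.
Bracket: H₀ sin φ sin δ + cos φ cos δ sin H₀ = 2.1705×0.87631×0.29635 + 0.48175×0.95508×0.82550 = 0.563667 + 0.379821 = 0.943488.
Q̄ = (S₀/π) × [bracket] = (2765/π) × 0.943488 = 830.39 W/m².
Daily total = Q̄ × 22.30 h × 3600 s/h = 830.39 × 22.30 × 3600 / 10⁶ = 66.66 MJ/m².

66.7 MJ/m²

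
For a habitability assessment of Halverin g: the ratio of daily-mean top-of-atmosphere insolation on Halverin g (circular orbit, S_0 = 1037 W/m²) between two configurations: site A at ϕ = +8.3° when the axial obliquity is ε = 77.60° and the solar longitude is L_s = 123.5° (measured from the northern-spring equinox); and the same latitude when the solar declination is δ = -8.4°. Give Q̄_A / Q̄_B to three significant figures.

Q̄_A / Q̄_B ≈ 0.815

— Configuration A (ϕ=+8.3°):
Solar declination: sin δ = sin ε · sin L_s = sin 77.60° × sin 123.5° = 0.81443, so δ = +54.531°.
cos h₀ = −tan(+8.3°) tan(+54.531°) = -0.2048, h₀ = 1.7770 rad.
Bracket: h₀ sin ϕ sin δ + cos ϕ cos δ sin h₀ = 1.7770×0.14436×0.81443 + 0.98953×0.58026×0.97881 = 0.208924 + 0.562018 = 0.770942.
Q̄ = (S_0/π) × [bracket] = (1037/π) × 0.770942 = 254.48 W/m².
— Configuration B (ϕ=+8.3°):
cos h₀ = −tan(+8.3°) tan(-8.400°) = 0.0215, h₀ = 1.5493 rad.
Bracket: h₀ sin ϕ sin δ + cos ϕ cos δ sin h₀ = 1.5493×0.14436×-0.14608 + 0.98953×0.98927×0.99977 = -0.032672 + 0.978687 = 0.946015.
Q̄ = (S_0/π) × [bracket] = (1037/π) × 0.946015 = 312.27 W/m².
Ratio Q̄_A / Q̄_B = 254.48 / 312.27 = 0.8149.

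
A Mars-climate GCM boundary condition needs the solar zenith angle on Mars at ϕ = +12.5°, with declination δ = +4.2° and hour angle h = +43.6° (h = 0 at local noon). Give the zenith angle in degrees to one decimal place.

cos θ_z = sin ϕ sin δ + cos ϕ cos δ cos h = 0.015852 + 0.705107 = 0.720959.
θ_z = arccos(0.720959) = 43.9°.

θ_z = 43.9°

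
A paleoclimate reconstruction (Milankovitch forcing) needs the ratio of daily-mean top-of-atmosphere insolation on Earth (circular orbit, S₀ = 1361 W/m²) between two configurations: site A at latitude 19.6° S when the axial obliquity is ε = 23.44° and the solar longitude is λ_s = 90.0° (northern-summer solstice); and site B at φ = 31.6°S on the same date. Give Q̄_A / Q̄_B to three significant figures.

Q̄_A / Q̄_B ≈ 1.38

— Configuration A (φ=-19.6°):
Solar declination: sin δ = sin ε · sin λ_s = sin 23.44° × sin 90.0° = 0.39779, so δ = +23.440°.
cos H₀ = −tan(-19.6°) tan(+23.440°) = 0.1544, H₀ = 1.4158 rad.
Bracket: H₀ sin φ sin δ + cos φ cos δ sin H₀ = 1.4158×-0.33545×0.39779 + 0.94206×0.91748×0.98801 = -0.188922 + 0.853958 = 0.665036.
Q̄ = (S₀/π) × [bracket] = (1361/π) × 0.665036 = 288.11 W/m².
— Configuration B (φ=-31.6°):
cos H₀ = −tan(-31.6°) tan(+23.440°) = 0.2667, H₀ = 1.3008 rad.
Bracket: H₀ sin φ sin δ + cos φ cos δ sin H₀ = 1.3008×-0.52399×0.39779 + 0.85173×0.91748×0.96377 = -0.271136 + 0.753133 = 0.481997.
Q̄ = (S₀/π) × [bracket] = (1361/π) × 0.481997 = 208.81 W/m².
Ratio Q̄_A / Q̄_B = 288.11 / 208.81 = 1.380.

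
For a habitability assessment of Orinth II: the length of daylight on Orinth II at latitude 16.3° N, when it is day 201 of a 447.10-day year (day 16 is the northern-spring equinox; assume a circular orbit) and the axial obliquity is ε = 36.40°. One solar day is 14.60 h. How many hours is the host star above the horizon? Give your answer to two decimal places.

7.74 h

Solar longitude: λ_s = 360° × (201 − 16)/447.10 = 148.960°.
sin δ = sin 36.40° × sin 148.960° = 0.30599, so δ = +17.818°.
cos H₀ = −tan φ · tan δ = −tan(+16.3°) × tan(+17.818°) = -0.0940, so H₀ = 1.6649 rad = 95.39°.
Daylight = 2H₀/(2π) × 14.60 h = (1.6649/π) × 14.60 = 7.74 h.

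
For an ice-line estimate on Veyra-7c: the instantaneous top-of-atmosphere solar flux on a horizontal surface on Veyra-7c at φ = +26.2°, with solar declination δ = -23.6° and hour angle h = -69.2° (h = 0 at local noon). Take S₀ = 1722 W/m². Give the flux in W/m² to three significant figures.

198 W/m²

cos θ_z = sin φ sin δ + cos φ cos δ cos h = -0.176756 + 0.291974 = 0.115218.
Flux = S₀ · cos θ_z = 1722 × 0.115218 = 198.4 W/m².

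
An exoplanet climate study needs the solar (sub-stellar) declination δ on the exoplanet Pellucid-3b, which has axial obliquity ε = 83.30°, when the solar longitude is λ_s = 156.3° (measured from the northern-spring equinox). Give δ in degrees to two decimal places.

δ = +23.53°

sin δ = sin ε · sin λ_s = sin 83.30° × sin 156.3° = 0.399203.
δ = arcsin(0.399203) = +23.53°.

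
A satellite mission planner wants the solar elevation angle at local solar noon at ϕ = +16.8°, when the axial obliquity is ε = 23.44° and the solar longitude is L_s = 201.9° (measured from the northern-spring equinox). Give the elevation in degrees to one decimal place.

Solar declination: sin δ = sin ε · sin L_s = sin 23.44° × sin 201.9° = -0.14837, so δ = -8.532°.
At local noon the hour angle is zero, so the zenith angle equals |ϕ − δ| = |+16.8° − (-8.532°)| = 25.332°.
Elevation = 90° − 25.332° = 64.7°.

64.7°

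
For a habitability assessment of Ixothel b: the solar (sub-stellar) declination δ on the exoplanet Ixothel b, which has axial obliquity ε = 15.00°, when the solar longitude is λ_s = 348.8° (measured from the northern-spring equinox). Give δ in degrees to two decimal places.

δ = -2.88°

sin δ = sin ε · sin λ_s = sin 15.00° × sin 348.8° = -0.050272.
δ = arcsin(-0.050272) = -2.88°.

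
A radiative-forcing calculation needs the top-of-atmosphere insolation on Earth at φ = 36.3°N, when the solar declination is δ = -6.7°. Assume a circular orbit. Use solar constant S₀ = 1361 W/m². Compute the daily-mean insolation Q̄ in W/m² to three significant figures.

Q̄ ≈ 301 W/m²

cos H₀ = −tan(+36.3°) tan(-6.700°) = 0.0863, H₀ = 1.4844 rad.
Bracket: H₀ sin φ sin δ + cos φ cos δ sin H₀ = 1.4844×0.59201×-0.11667 + 0.80593×0.99317×0.99627 = -0.102527 + 0.797440 = 0.694913.
Q̄ = (S₀/π) × [bracket] = (1361/π) × 0.694913 = 301.1 W/m².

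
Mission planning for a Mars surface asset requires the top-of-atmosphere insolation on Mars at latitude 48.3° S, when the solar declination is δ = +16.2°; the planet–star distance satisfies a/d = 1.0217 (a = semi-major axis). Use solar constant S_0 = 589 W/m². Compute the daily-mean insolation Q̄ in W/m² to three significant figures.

Q̄ ≈ 67.7 W/m²

cos h₀ = −tan(-48.3°) tan(+16.200°) = 0.3261, h₀ = 1.2386 rad.
Bracket: h₀ sin ϕ sin δ + cos ϕ cos δ sin h₀ = 1.2386×-0.74664×0.27899 + 0.66523×0.96029×0.94534 = -0.258007 + 0.603896 = 0.345889.
Inverse-square distance factor (a/d)² = 1.0217² = 1.043871.
Q̄ = (S_0/π) × 1.043871 × [bracket] = (589/π) × 1.043871 × 0.345889 = 67.69 W/m².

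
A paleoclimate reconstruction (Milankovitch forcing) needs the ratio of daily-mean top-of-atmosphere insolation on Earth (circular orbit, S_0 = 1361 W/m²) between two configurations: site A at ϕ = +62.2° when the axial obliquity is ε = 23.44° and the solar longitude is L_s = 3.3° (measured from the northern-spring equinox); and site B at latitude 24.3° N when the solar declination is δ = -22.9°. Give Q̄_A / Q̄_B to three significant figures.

— Configuration A (ϕ=+62.2°):
Solar declination: sin δ = sin ε · sin L_s = sin 23.44° × sin 3.3° = 0.02290, so δ = +1.312°.
cos h₀ = −tan(+62.2°) tan(+1.312°) = -0.0434, h₀ = 1.6143 rad.
Bracket: h₀ sin ϕ sin δ + cos ϕ cos δ sin h₀ = 1.6143×0.88458×0.02290 + 0.46639×0.99974×0.99906 = 0.032701 + 0.465830 = 0.498531.
Q̄ = (S_0/π) × [bracket] = (1361/π) × 0.498531 = 215.97 W/m².
— Configuration B (ϕ=+24.3°):
cos h₀ = −tan(+24.3°) tan(-22.900°) = 0.1907, h₀ = 1.3789 rad.
Bracket: h₀ sin ϕ sin δ + cos ϕ cos δ sin h₀ = 1.3789×0.41151×-0.38912 + 0.91140×0.92119×0.98164 = -0.220799 + 0.824158 = 0.603359.
Q̄ = (S_0/π) × [bracket] = (1361/π) × 0.603359 = 261.39 W/m².
Ratio Q̄_A / Q̄_B = 215.97 / 261.39 = 0.8262.

Q̄_A / Q̄_B ≈ 0.826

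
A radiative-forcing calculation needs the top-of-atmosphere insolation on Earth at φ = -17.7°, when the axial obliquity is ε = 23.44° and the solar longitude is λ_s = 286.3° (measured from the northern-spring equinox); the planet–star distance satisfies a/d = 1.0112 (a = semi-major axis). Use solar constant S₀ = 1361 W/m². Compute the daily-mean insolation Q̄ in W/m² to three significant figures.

Q̄ ≈ 474 W/m²

Solar declination: sin δ = sin ε · sin λ_s = sin 23.44° × sin 286.3° = -0.38180, so δ = -22.445°.
cos H₀ = −tan(-17.7°) tan(-22.445°) = -0.1318, H₀ = 1.7030 rad.
Bracket: H₀ sin φ sin δ + cos φ cos δ sin H₀ = 1.7030×-0.30403×-0.38180 + 0.95266×0.92425×0.99127 = 0.197682 + 0.872809 = 1.070491.
Inverse-square distance factor (a/d)² = 1.0112² = 1.022525.
Q̄ = (S₀/π) × 1.022525 × [bracket] = (1361/π) × 1.022525 × 1.070491 = 474.2 W/m².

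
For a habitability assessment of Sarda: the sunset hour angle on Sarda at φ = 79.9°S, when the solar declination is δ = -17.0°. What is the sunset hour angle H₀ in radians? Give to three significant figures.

Sunrise equation: cos H₀ = −tan φ · tan δ = -1.7164 ≤ −1, so the host star never sets (polar day) and H₀ = π.

H₀ = 3.14 rad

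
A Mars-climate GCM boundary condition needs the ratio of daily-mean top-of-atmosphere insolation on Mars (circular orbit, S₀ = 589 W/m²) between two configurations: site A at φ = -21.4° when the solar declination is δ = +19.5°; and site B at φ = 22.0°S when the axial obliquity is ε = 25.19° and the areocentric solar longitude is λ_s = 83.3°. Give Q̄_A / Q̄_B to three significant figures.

— Configuration A (φ=-21.4°):
cos H₀ = −tan(-21.4°) tan(+19.500°) = 0.1388, H₀ = 1.4316 rad.
Bracket: H₀ sin φ sin δ + cos φ cos δ sin H₀ = 1.4316×-0.36488×0.33381 + 0.93106×0.94264×0.99032 = -0.174370 + 0.869159 = 0.694789.
Q̄ = (S₀/π) × [bracket] = (589/π) × 0.694789 = 130.26 W/m².
— Configuration B (φ=-22.0°):
sin δ = sin 25.19° × sin 83.3° = 0.42271, so δ = +25.006°.
cos H₀ = −tan(-22.0°) tan(+25.006°) = 0.1885, H₀ = 1.3812 rad.
Bracket: H₀ sin φ sin δ + cos φ cos δ sin H₀ = 1.3812×-0.37461×0.42271 + 0.92718×0.90626×0.98208 = -0.218715 + 0.825209 = 0.606494.
Q̄ = (S₀/π) × [bracket] = (589/π) × 0.606494 = 113.71 W/m².
Ratio Q̄_A / Q̄_B = 130.26 / 113.71 = 1.146.

Q̄_A / Q̄_B ≈ 1.15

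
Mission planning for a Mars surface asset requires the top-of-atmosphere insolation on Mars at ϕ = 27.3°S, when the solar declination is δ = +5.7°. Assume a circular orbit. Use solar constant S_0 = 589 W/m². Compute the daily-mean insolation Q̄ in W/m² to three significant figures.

cos h₀ = −tan(-27.3°) tan(+5.700°) = 0.0515, h₀ = 1.5193 rad.
Bracket: h₀ sin ϕ sin δ + cos ϕ cos δ sin h₀ = 1.5193×-0.45865×0.09932 + 0.88862×0.99506×0.99867 = -0.069209 + 0.883054 = 0.813845.
Q̄ = (S_0/π) × [bracket] = (589/π) × 0.813845 = 152.6 W/m².

Q̄ ≈ 153 W/m²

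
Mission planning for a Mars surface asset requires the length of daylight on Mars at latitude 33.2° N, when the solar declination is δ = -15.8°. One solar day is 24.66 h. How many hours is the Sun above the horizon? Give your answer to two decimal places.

10.87 h

cos h₀ = −tan ϕ · tan δ = −tan(+33.2°) × tan(-15.800°) = 0.1852, so h₀ = 1.3846 rad = 79.33°.
Daylight = 2h₀/(2π) × 24.66 h = (1.3846/π) × 24.66 = 10.87 h.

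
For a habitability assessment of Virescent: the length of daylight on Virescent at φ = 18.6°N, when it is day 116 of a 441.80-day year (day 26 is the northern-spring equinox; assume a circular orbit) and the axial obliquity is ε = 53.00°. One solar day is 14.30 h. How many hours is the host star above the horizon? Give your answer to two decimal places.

9.02 h

Solar longitude: λ_s = 360° × (116 − 26)/441.80 = 73.336°.
sin δ = sin 53.00° × sin 73.336° = 0.76510, so δ = +49.916°.
cos H₀ = −tan φ · tan δ = −tan(+18.6°) × tan(+49.916°) = -0.3999, so H₀ = 1.9822 rad = 113.57°.
Daylight = 2H₀/(2π) × 14.30 h = (1.9822/π) × 14.30 = 9.02 h.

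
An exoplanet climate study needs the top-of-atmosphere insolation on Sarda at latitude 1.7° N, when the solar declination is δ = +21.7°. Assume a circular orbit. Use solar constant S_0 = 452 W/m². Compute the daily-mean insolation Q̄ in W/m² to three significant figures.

Q̄ ≈ 136 W/m²

cos h₀ = −tan(+1.7°) tan(+21.700°) = -0.0118, h₀ = 1.5826 rad.
Bracket: h₀ sin ϕ sin δ + cos ϕ cos δ sin h₀ = 1.5826×0.02967×0.36975 + 0.99956×0.92913×0.99993 = 0.017362 + 0.928656 = 0.946018.
Q̄ = (S_0/π) × [bracket] = (452/π) × 0.946018 = 136.1 W/m².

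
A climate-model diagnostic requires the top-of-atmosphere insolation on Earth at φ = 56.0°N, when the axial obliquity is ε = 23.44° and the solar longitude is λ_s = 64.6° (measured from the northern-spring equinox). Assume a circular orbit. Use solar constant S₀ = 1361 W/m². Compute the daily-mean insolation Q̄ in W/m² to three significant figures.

Q̄ ≈ 467 W/m²

Solar declination: sin δ = sin ε · sin λ_s = sin 23.44° × sin 64.6° = 0.35934, so δ = +21.059°.
cos H₀ = −tan(+56.0°) tan(+21.059°) = -0.5709, H₀ = 2.1784 rad.
Bracket: H₀ sin φ sin δ + cos φ cos δ sin H₀ = 2.1784×0.82904×0.35934 + 0.55919×0.93321×0.82104 = 0.648961 + 0.428453 = 1.077414.
Q̄ = (S₀/π) × [bracket] = (1361/π) × 1.077414 = 466.8 W/m².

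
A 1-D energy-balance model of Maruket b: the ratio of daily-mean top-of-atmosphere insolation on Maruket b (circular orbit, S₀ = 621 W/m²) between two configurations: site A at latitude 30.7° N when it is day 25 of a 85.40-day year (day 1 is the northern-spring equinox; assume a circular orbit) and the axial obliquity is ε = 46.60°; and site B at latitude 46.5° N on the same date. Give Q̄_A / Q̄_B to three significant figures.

Q̄_A / Q̄_B ≈ 0.793

— Configuration A (φ=+30.7°):
Solar longitude: λ_s = 360° × (25 − 1)/85.40 = 101.171°.
sin δ = sin 46.60° × sin 101.171° = 0.71281, so δ = +45.464°.
cos H₀ = −tan(+30.7°) tan(+45.464°) = -0.6034, H₀ = 2.2186 rad.
Bracket: H₀ sin φ sin δ + cos φ cos δ sin H₀ = 2.2186×0.51054×0.71281 + 0.85985×0.70136×0.79740 = 0.807389 + 0.480884 = 1.288273.
Q̄ = (S₀/π) × [bracket] = (621/π) × 1.288273 = 254.65 W/m².
— Configuration B (φ=+46.5°):
cos H₀ = −tan(+46.5°) tan(+45.464°) = -1.0710 ≤ −1 ⇒ polar day, H₀ = π.
Bracket: H₀ sin φ sin δ + cos φ cos δ sin H₀ = 3.1416×0.72537×0.71281 + 0.68835×0.70136×0.00000 = 1.624367 + 0.000000 = 1.624367.
Q̄ = (S₀/π) × [bracket] = (621/π) × 1.624367 = 321.09 W/m².
Ratio Q̄_A / Q̄_B = 254.65 / 321.09 = 0.7931.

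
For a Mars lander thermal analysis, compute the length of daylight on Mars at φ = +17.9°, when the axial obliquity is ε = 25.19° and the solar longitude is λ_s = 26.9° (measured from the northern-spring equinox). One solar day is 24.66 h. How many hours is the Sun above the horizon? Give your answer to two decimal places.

Solar declination: sin δ = sin ε · sin λ_s = sin 25.19° × sin 26.9° = 0.19257, so δ = +11.103°.
cos H₀ = −tan φ · tan δ = −tan(+17.9°) × tan(+11.103°) = -0.0634, so H₀ = 1.6342 rad = 93.63°.
Daylight = 2H₀/(2π) × 24.66 h = (1.6342/π) × 24.66 = 12.83 h.

12.83 h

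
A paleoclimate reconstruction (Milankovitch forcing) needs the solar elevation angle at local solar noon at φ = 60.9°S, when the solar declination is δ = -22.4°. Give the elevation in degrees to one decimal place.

At local noon the hour angle is zero, so the zenith angle equals |φ − δ| = |-60.9° − (-22.400°)| = 38.500°.
Elevation = 90° − 38.500° = 51.5°.

51.5°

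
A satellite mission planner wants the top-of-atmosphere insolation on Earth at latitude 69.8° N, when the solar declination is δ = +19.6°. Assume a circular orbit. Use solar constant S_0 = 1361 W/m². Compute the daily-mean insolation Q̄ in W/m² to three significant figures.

Q̄ ≈ 429 W/m²

cos h₀ = −tan(+69.8°) tan(+19.600°) = -0.9678, h₀ = 2.8872 rad.
Bracket: h₀ sin ϕ sin δ + cos ϕ cos δ sin h₀ = 2.8872×0.93849×0.33545 + 0.34530×0.94206×0.25169 = 0.908938 + 0.081873 = 0.990811.
Q̄ = (S_0/π) × [bracket] = (1361/π) × 0.990811 = 429.2 W/m².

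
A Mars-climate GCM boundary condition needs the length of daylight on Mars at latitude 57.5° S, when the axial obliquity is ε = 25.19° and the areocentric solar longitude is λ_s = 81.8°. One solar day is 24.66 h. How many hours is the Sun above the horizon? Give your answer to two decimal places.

sin δ = sin 25.19° × sin 81.8° = 0.42127, so δ = +24.915°.
cos H₀ = −tan φ · tan δ = −tan(-57.5°) × tan(+24.915°) = 0.7291, so H₀ = 0.7538 rad = 43.19°.
Daylight = 2H₀/(2π) × 24.66 h = (0.7538/π) × 24.66 = 5.92 h.

5.92 h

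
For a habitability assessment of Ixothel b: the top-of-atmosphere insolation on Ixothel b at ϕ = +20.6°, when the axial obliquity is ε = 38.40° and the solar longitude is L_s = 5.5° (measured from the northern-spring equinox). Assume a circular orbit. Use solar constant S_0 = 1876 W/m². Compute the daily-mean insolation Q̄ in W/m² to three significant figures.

Q̄ ≈ 578 W/m²

Solar declination: sin δ = sin ε · sin L_s = sin 38.40° × sin 5.5° = 0.05953, so δ = +3.413°.
cos h₀ = −tan(+20.6°) tan(+3.413°) = -0.0224, h₀ = 1.5932 rad.
Bracket: h₀ sin ϕ sin δ + cos ϕ cos δ sin h₀ = 1.5932×0.35184×0.05953 + 0.93606×0.99823×0.99975 = 0.033370 + 0.934170 = 0.967540.
Q̄ = (S_0/π) × [bracket] = (1876/π) × 0.967540 = 577.8 W/m².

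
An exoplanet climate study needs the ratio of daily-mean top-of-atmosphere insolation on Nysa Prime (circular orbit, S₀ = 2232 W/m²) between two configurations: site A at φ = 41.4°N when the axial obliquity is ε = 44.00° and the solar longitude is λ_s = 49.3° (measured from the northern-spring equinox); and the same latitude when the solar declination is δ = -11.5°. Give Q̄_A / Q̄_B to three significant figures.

— Configuration A (φ=+41.4°):
Solar declination: sin δ = sin ε · sin λ_s = sin 44.00° × sin 49.3° = 0.52664, so δ = +31.779°.
cos H₀ = −tan(+41.4°) tan(+31.779°) = -0.5462, H₀ = 2.1486 rad.
Bracket: H₀ sin φ sin δ + cos φ cos δ sin H₀ = 2.1486×0.66131×0.52664 + 0.75011×0.85009×0.83767 = 0.748298 + 0.534149 = 1.282447.
Q̄ = (S₀/π) × [bracket] = (2232/π) × 1.282447 = 911.14 W/m².
— Configuration B (φ=+41.4°):
cos H₀ = −tan(+41.4°) tan(-11.500°) = 0.1794, H₀ = 1.3905 rad.
Bracket: H₀ sin φ sin δ + cos φ cos δ sin H₀ = 1.3905×0.66131×-0.19937 + 0.75011×0.97992×0.98378 = -0.183331 + 0.723125 = 0.539794.
Q̄ = (S₀/π) × [bracket] = (2232/π) × 0.539794 = 383.51 W/m².
Ratio Q̄_A / Q̄_B = 911.14 / 383.51 = 2.376.

Q̄_A / Q̄_B ≈ 2.38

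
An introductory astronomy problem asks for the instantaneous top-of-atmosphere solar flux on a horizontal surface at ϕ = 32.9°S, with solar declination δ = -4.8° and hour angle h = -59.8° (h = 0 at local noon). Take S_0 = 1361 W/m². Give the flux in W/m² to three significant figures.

cos θ_z = sin ϕ sin δ + cos ϕ cos δ cos h = 0.045452 + 0.420864 = 0.466316.
Flux = S_0 · cos θ_z = 1361 × 0.466316 = 634.7 W/m².

635 W/m²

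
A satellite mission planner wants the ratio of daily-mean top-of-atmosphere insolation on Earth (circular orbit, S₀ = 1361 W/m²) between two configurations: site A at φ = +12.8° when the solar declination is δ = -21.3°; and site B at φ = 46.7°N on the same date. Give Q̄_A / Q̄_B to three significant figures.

— Configuration A (φ=+12.8°):
cos H₀ = −tan(+12.8°) tan(-21.300°) = 0.0886, H₀ = 1.4821 rad.
Bracket: H₀ sin φ sin δ + cos φ cos δ sin H₀ = 1.4821×0.22155×-0.36325 + 0.97515×0.93169×0.99607 = -0.119276 + 0.904967 = 0.785691.
Q̄ = (S₀/π) × [bracket] = (1361/π) × 0.785691 = 340.38 W/m².
— Configuration B (φ=+46.7°):
cos H₀ = −tan(+46.7°) tan(-21.300°) = 0.4137, H₀ = 1.1442 rad.
Bracket: H₀ sin φ sin δ + cos φ cos δ sin H₀ = 1.1442×0.72777×-0.36325 + 0.68582×0.93169×0.91040 = -0.302484 + 0.581720 = 0.279236.
Q̄ = (S₀/π) × [bracket] = (1361/π) × 0.279236 = 120.97 W/m².
Ratio Q̄_A / Q̄_B = 340.38 / 120.97 = 2.814.

Q̄_A / Q̄_B ≈ 2.81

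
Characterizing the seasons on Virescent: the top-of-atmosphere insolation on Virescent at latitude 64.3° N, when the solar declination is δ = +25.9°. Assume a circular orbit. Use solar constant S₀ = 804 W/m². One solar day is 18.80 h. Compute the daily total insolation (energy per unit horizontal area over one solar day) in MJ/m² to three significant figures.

cos H₀ = −tan(+64.3°) tan(+25.900°) = -1.0089 ≤ −1 ⇒ polar day, H₀ = π.
Bracket: H₀ sin φ sin δ + cos φ cos δ sin H₀ = 3.1416×0.90108×0.43680 + 0.43366×0.89956×0.00000 = 1.236508 + 0.000000 = 1.236508.
Q̄ = (S₀/π) × [bracket] = (804/π) × 1.236508 = 316.45 W/m².
Daily total = Q̄ × 18.80 h × 3600 s/h = 316.45 × 18.80 × 3600 / 10⁶ = 21.42 MJ/m².

21.4 MJ/m²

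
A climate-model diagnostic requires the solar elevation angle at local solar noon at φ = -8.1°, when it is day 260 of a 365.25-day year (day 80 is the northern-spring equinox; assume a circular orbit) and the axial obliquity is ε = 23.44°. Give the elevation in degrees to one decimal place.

Solar longitude: λ_s = 360° × (260 − 80)/365.25 = 177.413°.
sin δ = sin 23.44° × sin 177.413° = 0.01796, so δ = +1.029°.
At local noon the hour angle is zero, so the zenith angle equals |φ − δ| = |-8.1° − (+1.029°)| = 9.129°.
Elevation = 90° − 9.129° = 80.9°.

80.9°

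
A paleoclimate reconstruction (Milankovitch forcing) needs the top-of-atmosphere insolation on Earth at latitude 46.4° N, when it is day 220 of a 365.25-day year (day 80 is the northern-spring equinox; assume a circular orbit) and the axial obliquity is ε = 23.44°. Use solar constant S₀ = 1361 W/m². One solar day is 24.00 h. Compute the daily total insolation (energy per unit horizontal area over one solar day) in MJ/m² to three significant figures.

37.3 MJ/m²

Solar longitude: λ_s = 360° × (220 − 80)/365.25 = 137.988°.
sin δ = sin 23.44° × sin 137.988° = 0.26624, so δ = +15.440°.
cos H₀ = −tan(+46.4°) tan(+15.440°) = -0.2900, H₀ = 1.8651 rad.
Bracket: H₀ sin φ sin δ + cos φ cos δ sin H₀ = 1.8651×0.72417×0.26624 + 0.68962×0.96391×0.95701 = 0.359597 + 0.636155 = 0.995752.
Q̄ = (S₀/π) × [bracket] = (1361/π) × 0.995752 = 431.38 W/m².
Daily total = Q̄ × 24.00 h × 3600 s/h = 431.38 × 24.00 × 3600 / 10⁶ = 37.27 MJ/m².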